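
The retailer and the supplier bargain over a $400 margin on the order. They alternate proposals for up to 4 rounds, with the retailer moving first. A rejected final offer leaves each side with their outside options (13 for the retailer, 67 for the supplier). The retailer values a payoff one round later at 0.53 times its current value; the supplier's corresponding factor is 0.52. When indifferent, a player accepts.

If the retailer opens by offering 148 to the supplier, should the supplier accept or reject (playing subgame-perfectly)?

Reject

Round 4 (the supplier proposes): the retailer gets 13 if talks fail, so the supplier offers 13 and keeps 387.
Round 3 (the retailer proposes): the supplier can get 387 next round, worth 0.52 × 387 = 201.24 now, so the retailer offers 201.24, keeping 198.76.
Round 2 (the supplier proposes): the retailer can get 198.76 next round, worth 0.53 × 198.76 = 105.3428 now; the supplier offers that and keeps 294.6572.
So by rejecting in round 1, the supplier gets 294.6572 next round, worth 0.52 × 294.6572 = 153.221744 now.
Offer 148 < 153.221744, so the supplier rejects.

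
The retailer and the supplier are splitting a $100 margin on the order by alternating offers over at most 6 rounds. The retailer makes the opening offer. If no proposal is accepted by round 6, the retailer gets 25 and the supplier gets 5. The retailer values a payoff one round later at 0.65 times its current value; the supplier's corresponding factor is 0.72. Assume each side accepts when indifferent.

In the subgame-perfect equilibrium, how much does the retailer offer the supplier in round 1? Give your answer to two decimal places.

48.82

By backward induction:
Round 6 (the supplier proposes): the retailer gets 25 if talks fail, so the supplier offers 25 and keeps 75.
Round 5 (the retailer proposes): the supplier can get 75 next round, worth 0.72 × 75 = 54 now, so the retailer offers 54, keeping 46.
Round 4 (the supplier proposes): the retailer can get 46 next round, worth 0.65 × 46 = 29.9 now; the supplier offers that and keeps 70.1.
Round 3 (the retailer proposes): the supplier can get 70.1 next round, worth 0.72 × 70.1 = 50.472 now; the retailer offers that and keeps 49.528.
Round 2 (the supplier proposes): the retailer can get 49.528 next round, worth 0.65 × 49.528 = 32.1932 now, so the supplier offers 32.1932, keeping 67.8068.
Round 1 (the retailer proposes): the supplier can get 67.8068 next round, worth 0.72 × 67.8068 = 48.820896 now. The retailer offers 48.820896 and keeps 100 − 48.820896 = 51.179104.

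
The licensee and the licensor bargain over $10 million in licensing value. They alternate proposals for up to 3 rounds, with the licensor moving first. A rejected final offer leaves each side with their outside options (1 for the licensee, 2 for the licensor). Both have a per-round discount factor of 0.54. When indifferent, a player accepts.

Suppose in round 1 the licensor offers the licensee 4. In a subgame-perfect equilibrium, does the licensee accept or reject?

Accept

Round 3 (the licensor proposes): the licensee gets 1 if talks fail, so the licensor offers 1 and keeps 9.
Round 2 (the licensee proposes): the licensor can get 9 next round, worth 0.54 × 9 = 4.86 now; the licensee offers that and keeps 5.14.
So by rejecting in round 1, the licensee gets 5.14 next round, worth 0.54 × 5.14 = 2.7756 now.
Offer 4 ≥ 2.7756, so the licensee accepts.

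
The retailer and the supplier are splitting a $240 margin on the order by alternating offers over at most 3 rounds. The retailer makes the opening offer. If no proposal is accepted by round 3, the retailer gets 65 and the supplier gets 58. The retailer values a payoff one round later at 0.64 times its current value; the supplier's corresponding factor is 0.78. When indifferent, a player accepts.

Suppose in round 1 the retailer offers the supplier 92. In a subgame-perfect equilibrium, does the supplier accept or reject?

Round 3 (the retailer proposes): the supplier gets 58 if talks fail, so the retailer offers 58 and keeps 182.
Round 2 (the supplier proposes): the retailer can get 182 next round, worth 0.64 × 182 = 116.48 now. The supplier offers 116.48 and keeps 240 − 116.48 = 123.52.
So by rejecting in round 1, the supplier gets 123.52 next round, worth 0.78 × 123.52 = 96.3456 now.
Offer 92 < 96.3456, so the supplier rejects.

Reject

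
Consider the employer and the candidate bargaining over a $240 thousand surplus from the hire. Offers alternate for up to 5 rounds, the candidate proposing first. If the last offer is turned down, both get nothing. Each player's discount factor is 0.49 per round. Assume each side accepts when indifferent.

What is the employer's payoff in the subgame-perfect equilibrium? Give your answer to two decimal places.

74.38

Round 5 (the candidate proposes): rejection yields 0 for the employer; the candidate offers 0 and keeps 240.
Round 4 (the employer proposes): the candidate can get 240 next round, worth 0.49 × 240 = 117.6 now; the employer offers that and keeps 122.4.
Round 3 (the candidate proposes): the employer can get 122.4 next round, worth 0.49 × 122.4 = 59.976 now. The candidate offers 59.976 and keeps 240 − 59.976 = 180.024.
Round 2 (the employer proposes): the candidate can get 180.024 next round, worth 0.49 × 180.024 = 88.21176 now. The employer offers 88.21176 and keeps 240 − 88.21176 = 151.78824.
Round 1 (the candidate proposes): the employer can get 151.78824 next round, worth 0.49 × 151.78824 = 74.3762376 now; the candidate offers that and keeps 165.6237624.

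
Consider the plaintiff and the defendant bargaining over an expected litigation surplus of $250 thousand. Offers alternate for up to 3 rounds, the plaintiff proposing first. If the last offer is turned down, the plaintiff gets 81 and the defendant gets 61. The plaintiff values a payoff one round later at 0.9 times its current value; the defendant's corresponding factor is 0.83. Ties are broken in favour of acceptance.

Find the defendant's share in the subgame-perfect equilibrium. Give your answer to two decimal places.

66.32

Solve by backward induction from round 3.
Round 3 (the plaintiff proposes): the defendant gets 61 if talks fail, so the plaintiff offers 61 and keeps 189.
Round 2 (the defendant proposes): the plaintiff can get 189 next round, worth 0.9 × 189 = 170.1 now, so the defendant offers 170.1, keeping 79.9.
Round 1 (the plaintiff proposes): the defendant can get 79.9 next round, worth 0.83 × 79.9 = 66.317 now, so the plaintiff offers 66.317, keeping 183.683.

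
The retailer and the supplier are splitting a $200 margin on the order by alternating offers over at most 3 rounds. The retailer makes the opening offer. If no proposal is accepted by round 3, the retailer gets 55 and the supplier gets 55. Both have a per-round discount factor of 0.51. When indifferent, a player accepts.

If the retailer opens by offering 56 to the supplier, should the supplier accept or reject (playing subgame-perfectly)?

Reject

Round 3 (the retailer proposes): the supplier gets 55 if talks fail, so the retailer offers 55 and keeps 145.
Round 2 (the supplier proposes): the retailer can get 145 next round, worth 0.51 × 145 = 73.95 now. The supplier offers 73.95 and keeps 200 − 73.95 = 126.05.
So by rejecting in round 1, the supplier gets 126.05 next round, worth 0.51 × 126.05 = 64.2855 now.
Offer 56 < 64.2855, so the supplier rejects.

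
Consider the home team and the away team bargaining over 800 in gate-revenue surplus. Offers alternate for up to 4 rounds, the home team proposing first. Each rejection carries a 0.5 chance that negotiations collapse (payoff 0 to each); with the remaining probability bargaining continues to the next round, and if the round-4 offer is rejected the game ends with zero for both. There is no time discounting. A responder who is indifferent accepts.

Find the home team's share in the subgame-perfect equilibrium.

Round 4 (the away team proposes): the home team will accept anything ≥ 0, so the away team offers 0 and keeps 800.
Round 3 (the home team proposes): rejecting gives the away team an expected 0.5 × 800 = 400, so the home team offers 400, keeping 400.
Round 2 (the away team proposes): rejecting gives the home team an expected 0.5 × 400 = 200, so the away team offers 200, keeping 600.
Round 1 (the home team proposes): rejecting gives the away team an expected 0.5 × 600 = 300, so the home team offers 300, keeping 500.

500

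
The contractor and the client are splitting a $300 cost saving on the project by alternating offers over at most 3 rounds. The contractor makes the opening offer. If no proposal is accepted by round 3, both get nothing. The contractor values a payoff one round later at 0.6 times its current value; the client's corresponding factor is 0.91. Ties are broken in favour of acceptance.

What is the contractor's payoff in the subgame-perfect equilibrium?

Round 3 (the contractor proposes): rejection yields 0 for the client; the contractor offers 0 and keeps 300.
Round 2 (the client proposes): the contractor can get 300 next round, worth 0.6 × 300 = 180 now, so the client offers 180, keeping 120.
Round 1 (the contractor proposes): the client can get 120 next round, worth 0.91 × 120 = 109.2 now. The contractor offers 109.2 and keeps 300 − 109.2 = 190.8.

190.8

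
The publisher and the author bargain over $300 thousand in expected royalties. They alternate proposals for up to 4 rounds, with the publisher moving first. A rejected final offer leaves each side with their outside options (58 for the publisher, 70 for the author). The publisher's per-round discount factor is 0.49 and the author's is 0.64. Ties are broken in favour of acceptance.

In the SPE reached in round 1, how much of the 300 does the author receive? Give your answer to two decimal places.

Round 4 (the author proposes): the publisher gets 58 if talks fail, so the author offers 58 and keeps 242.
Round 3 (the publisher proposes): the author can get 242 next round, worth 0.64 × 242 = 154.88 now; the publisher offers that and keeps 145.12.
Round 2 (the author proposes): the publisher can get 145.12 next round, worth 0.49 × 145.12 = 71.1088 now. The author offers 71.1088 and keeps 300 − 71.1088 = 228.8912.
Round 1 (the publisher proposes): the author can get 228.8912 next round, worth 0.64 × 228.8912 = 146.490368 now; the publisher offers that and keeps 153.509632.

146.49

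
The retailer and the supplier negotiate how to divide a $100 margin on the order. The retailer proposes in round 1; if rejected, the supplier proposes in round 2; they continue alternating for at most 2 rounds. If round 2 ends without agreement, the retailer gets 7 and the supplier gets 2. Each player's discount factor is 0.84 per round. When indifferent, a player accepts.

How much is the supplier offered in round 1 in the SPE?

78.12

Round 2 (the supplier proposes): the retailer gets 7 if talks fail, so the supplier offers 7 and keeps 93.
Round 1 (the retailer proposes): the supplier can get 93 next round, worth 0.84 × 93 = 78.12 now. The retailer offers 78.12 and keeps 100 − 78.12 = 21.88.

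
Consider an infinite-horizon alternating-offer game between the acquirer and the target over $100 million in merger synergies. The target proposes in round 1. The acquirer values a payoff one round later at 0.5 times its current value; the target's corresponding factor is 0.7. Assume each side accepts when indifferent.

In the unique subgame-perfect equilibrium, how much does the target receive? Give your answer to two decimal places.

76.92

Let x be the target's share when the target proposes and y be the acquirer's share when the acquirer proposes.
The acquirer accepts iff offered ≥ 0.5·y, so x = 100 − 0.5y. Symmetrically y = 100 − 0.7x.
Substituting: x = 100 − 0.5(100 − 0.7x), giving x(1 − 0.7·0.5) = 100(1 − 0.5).
So x = 100 × 0.5 / 0.65 ≈ 76.9231, and the acquirer receives 100 − x ≈ 23.0769.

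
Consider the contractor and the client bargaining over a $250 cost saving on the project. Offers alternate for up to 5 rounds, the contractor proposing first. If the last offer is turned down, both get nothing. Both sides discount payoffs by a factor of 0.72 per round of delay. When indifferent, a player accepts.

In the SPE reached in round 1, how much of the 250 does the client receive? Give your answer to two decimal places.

Work backward from the last round.
Round 5 (the contractor proposes): the client will accept anything ≥ 0, so the contractor offers 0 and keeps 250.
Round 4 (the client proposes): the contractor can get 250 next round, worth 0.72 × 250 = 180 now; the client offers that and keeps 70.
Round 3 (the contractor proposes): the client can get 70 next round, worth 0.72 × 70 = 50.4 now, so the contractor offers 50.4, keeping 199.6.
Round 2 (the client proposes): the contractor can get 199.6 next round, worth 0.72 × 199.6 = 143.712 now; the client offers that and keeps 106.288.
Round 1 (the contractor proposes): the client can get 106.288 next round, worth 0.72 × 106.288 = 76.52736 now; the contractor offers that and keeps 173.47264.

76.53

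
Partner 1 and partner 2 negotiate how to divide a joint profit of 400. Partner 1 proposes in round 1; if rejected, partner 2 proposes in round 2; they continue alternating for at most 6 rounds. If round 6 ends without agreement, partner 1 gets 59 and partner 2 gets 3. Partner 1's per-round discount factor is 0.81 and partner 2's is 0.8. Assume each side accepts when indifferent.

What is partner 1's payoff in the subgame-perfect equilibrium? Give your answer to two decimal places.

185.25

Round 6 (partner 2 proposes): partner 1 gets 59 if talks fail, so partner 2 offers 59 and keeps 341.
Round 5 (partner 1 proposes): partner 2 can get 341 next round, worth 0.8 × 341 = 272.8 now. Partner 1 offers 272.8 and keeps 400 − 272.8 = 127.2.
Round 4 (partner 2 proposes): partner 1 can get 127.2 next round, worth 0.81 × 127.2 = 103.032 now; partner 2 offers that and keeps 296.968.
Round 3 (partner 1 proposes): partner 2 can get 296.968 next round, worth 0.8 × 296.968 = 237.5744 now; partner 1 offers that and keeps 162.4256.
Round 2 (partner 2 proposes): partner 1 can get 162.4256 next round, worth 0.81 × 162.4256 = 131.564736 now; partner 2 offers that and keeps 268.435264.
Round 1 (partner 1 proposes): partner 2 can get 268.435264 next round, worth 0.8 × 268.435264 = 214.7482112 now. Partner 1 offers 214.7482112 and keeps 400 − 214.7482112 = 185.2517888.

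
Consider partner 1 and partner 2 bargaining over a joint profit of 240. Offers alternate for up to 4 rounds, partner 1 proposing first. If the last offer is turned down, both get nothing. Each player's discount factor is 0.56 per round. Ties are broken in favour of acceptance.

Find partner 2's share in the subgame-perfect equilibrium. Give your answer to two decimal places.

101.28

By backward induction:
Round 4 (partner 2 proposes): rejection yields 0 for partner 1; partner 2 offers 0 and keeps 240.
Round 3 (partner 1 proposes): partner 2 can get 240 next round, worth 0.56 × 240 = 134.4 now, so partner 1 offers 134.4, keeping 105.6.
Round 2 (partner 2 proposes): partner 1 can get 105.6 next round, worth 0.56 × 105.6 = 59.136 now, so partner 2 offers 59.136, keeping 180.864.
Round 1 (partner 1 proposes): partner 2 can get 180.864 next round, worth 0.56 × 180.864 = 101.28384 now. Partner 1 offers 101.28384 and keeps 240 − 101.28384 = 138.71616.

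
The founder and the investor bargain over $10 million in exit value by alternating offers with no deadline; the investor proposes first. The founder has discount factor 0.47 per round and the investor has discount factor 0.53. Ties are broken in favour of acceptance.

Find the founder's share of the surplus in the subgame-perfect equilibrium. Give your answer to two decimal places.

2.94

When the investor proposes, the founder accepts any offer worth at least 0.47 times what the founder would get by proposing next round; and vice versa.
This gives x = 10 − 0.47y and y = 10 − 0.53x, where x and y are each side's share when it proposes.
Hence (1 − 0.47·0.53)x = 10(1 − 0.47), i.e. 0.7509·x = 5.3.
x ≈ 7.0582; the founder's share is 10 − x ≈ 2.9418.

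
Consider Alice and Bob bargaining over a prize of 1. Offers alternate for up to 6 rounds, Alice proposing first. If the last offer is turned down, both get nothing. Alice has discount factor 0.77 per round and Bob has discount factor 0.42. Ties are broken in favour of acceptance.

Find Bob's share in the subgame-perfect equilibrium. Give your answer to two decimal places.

0.17

Round 6 (Bob proposes): Alice will accept anything ≥ 0, so Bob offers 0 and keeps 1.
Round 5 (Alice proposes): Bob can get 1 next round, worth 0.42 × 1 = 0.42 now, so Alice offers 0.42, keeping 0.58.
Round 4 (Bob proposes): Alice can get 0.58 next round, worth 0.77 × 0.58 = 0.4466 now. Bob offers 0.4466 and keeps 1 − 0.4466 = 0.5534.
Round 3 (Alice proposes): Bob can get 0.5534 next round, worth 0.42 × 0.5534 = 0.232428 now, so Alice offers 0.232428, keeping 0.767572.
Round 2 (Bob proposes): Alice can get 0.767572 next round, worth 0.77 × 0.767572 = 0.59103044 now, so Bob offers 0.59103044, keeping 0.40896956.
Round 1 (Alice proposes): Bob can get 0.40896956 next round, worth 0.42 × 0.40896956 = 0.1717672152 now; Alice offers that and keeps 0.8282327848.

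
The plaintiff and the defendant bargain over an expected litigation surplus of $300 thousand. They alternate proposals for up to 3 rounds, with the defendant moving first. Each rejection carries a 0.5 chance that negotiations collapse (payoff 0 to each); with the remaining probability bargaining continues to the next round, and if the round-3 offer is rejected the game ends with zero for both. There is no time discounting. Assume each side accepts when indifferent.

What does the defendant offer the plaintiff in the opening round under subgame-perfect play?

By backward induction:
Round 3 (the defendant proposes): the plaintiff will accept anything ≥ 0, so the defendant offers 0 and keeps 300.
Round 2 (the plaintiff proposes): rejecting gives the defendant an expected 0.5 × 300 = 150. The plaintiff offers 150 and keeps 300 − 150 = 150.
Round 1 (the defendant proposes): rejecting gives the plaintiff an expected 0.5 × 150 = 75; the defendant offers that and keeps 225.

75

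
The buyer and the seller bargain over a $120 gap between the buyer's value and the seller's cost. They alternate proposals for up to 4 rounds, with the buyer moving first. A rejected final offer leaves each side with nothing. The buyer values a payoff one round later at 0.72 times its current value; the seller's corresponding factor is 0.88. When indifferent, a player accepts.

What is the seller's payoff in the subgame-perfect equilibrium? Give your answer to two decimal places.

96.48

Round 4 (the seller proposes): the buyer will accept anything ≥ 0, so the seller offers 0 and keeps 120.
Round 3 (the buyer proposes): the seller can get 120 next round, worth 0.88 × 120 = 105.6 now; the buyer offers that and keeps 14.4.
Round 2 (the seller proposes): the buyer can get 14.4 next round, worth 0.72 × 14.4 = 10.368 now. The seller offers 10.368 and keeps 120 − 10.368 = 109.632.
Round 1 (the buyer proposes): the seller can get 109.632 next round, worth 0.88 × 109.632 = 96.47616 now; the buyer offers that and keeps 23.52384.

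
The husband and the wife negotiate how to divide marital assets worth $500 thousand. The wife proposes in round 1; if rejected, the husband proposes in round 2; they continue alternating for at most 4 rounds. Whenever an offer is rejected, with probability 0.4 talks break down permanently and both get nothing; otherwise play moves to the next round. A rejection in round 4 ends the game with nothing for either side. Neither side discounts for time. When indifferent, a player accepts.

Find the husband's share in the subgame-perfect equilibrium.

Round 4 (the husband proposes): the wife will accept anything ≥ 0, so the husband offers 0 and keeps 500.
Round 3 (the wife proposes): rejecting gives the husband an expected 0.6 × 500 = 300; the wife offers that and keeps 200.
Round 2 (the husband proposes): rejecting gives the wife an expected 0.6 × 200 = 120; the husband offers that and keeps 380.
Round 1 (the wife proposes): rejecting gives the husband an expected 0.6 × 380 = 228, so the wife offers 228, keeping 272.

228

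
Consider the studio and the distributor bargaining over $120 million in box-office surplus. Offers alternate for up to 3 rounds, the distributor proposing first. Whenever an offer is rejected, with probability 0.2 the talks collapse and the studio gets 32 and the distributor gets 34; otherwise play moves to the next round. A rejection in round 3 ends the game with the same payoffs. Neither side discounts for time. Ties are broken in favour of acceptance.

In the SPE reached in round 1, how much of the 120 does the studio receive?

40.64

By backward induction:
Round 3 (the distributor proposes): the studio gets 32 if talks fail, so the distributor offers 32 and keeps 88.
Round 2 (the studio proposes): rejecting gives the distributor an expected 0.8 × 88 + 0.2 × 34 = 77.2, so the studio offers 77.2, keeping 42.8.
Round 1 (the distributor proposes): rejecting gives the studio an expected 0.8 × 42.8 + 0.2 × 32 = 40.64, so the distributor offers 40.64, keeping 79.36.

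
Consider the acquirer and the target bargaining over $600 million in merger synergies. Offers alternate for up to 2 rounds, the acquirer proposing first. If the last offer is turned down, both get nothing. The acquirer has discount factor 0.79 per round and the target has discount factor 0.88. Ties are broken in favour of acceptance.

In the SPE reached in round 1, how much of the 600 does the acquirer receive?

Work backward from the last round.
Round 2 (the target proposes): rejection yields 0 for the acquirer; the target offers 0 and keeps 600.
Round 1 (the acquirer proposes): the target can get 600 next round, worth 0.88 × 600 = 528 now, so the acquirer offers 528, keeping 72.

72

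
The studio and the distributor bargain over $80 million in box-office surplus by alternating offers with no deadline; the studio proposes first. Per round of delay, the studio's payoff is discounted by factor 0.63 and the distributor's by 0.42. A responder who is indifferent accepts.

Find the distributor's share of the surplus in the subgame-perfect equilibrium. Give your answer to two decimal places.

16.91

When the studio proposes, the distributor accepts any offer worth at least 0.42 times what the distributor would get by proposing next round; and vice versa.
This gives x = 80 − 0.42y and y = 80 − 0.63x, where x and y are each side's share when it proposes.
Hence (1 − 0.42·0.63)x = 80(1 − 0.42), i.e. 0.7354·x = 46.4.
x ≈ 63.0949; the distributor's share is 80 − x ≈ 16.9051.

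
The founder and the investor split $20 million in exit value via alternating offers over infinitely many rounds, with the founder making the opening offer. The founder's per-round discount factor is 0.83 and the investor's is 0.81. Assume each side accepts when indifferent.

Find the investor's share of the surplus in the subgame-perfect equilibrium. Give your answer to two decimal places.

In a stationary SPE each proposer offers the other exactly their discounted continuation value.
If the founder keeps x when proposing and the investor keeps y when proposing, then x = 20 − 0.81y and y = 20 − 0.83x.
Solving: x = 20(1 − 0.81) / (1 − 0.83·0.81) = 3.8 / 0.3277 ≈ 11.5960.
The investor gets 20 − 11.5960 ≈ 8.4040.

8.40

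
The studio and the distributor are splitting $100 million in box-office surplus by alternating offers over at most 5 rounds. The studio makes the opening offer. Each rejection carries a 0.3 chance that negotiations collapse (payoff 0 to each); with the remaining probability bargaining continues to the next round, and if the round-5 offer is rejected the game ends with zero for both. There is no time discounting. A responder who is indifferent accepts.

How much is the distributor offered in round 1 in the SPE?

Round 5 (the studio proposes): rejection yields 0 for the distributor; the studio offers 0 and keeps 100.
Round 4 (the distributor proposes): rejecting gives the studio an expected 0.7 × 100 = 70, so the distributor offers 70, keeping 30.
Round 3 (the studio proposes): rejecting gives the distributor an expected 0.7 × 30 = 21, so the studio offers 21, keeping 79.
Round 2 (the distributor proposes): rejecting gives the studio an expected 0.7 × 79 = 55.3, so the distributor offers 55.3, keeping 44.7.
Round 1 (the studio proposes): rejecting gives the distributor an expected 0.7 × 44.7 = 31.29, so the studio offers 31.29, keeping 68.71.

31.29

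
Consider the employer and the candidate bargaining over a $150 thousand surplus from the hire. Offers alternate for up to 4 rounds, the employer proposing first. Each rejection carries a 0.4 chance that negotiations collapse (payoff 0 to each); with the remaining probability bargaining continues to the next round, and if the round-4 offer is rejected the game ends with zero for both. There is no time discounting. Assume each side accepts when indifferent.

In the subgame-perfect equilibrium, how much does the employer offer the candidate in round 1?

68.4

Round 4 (the candidate proposes): the employer will accept anything ≥ 0, so the candidate offers 0 and keeps 150.
Round 3 (the employer proposes): rejecting gives the candidate an expected 0.6 × 150 = 90. The employer offers 90 and keeps 150 − 90 = 60.
Round 2 (the candidate proposes): rejecting gives the employer an expected 0.6 × 60 = 36, so the candidate offers 36, keeping 114.
Round 1 (the employer proposes): rejecting gives the candidate an expected 0.6 × 114 = 68.4; the employer offers that and keeps 81.6.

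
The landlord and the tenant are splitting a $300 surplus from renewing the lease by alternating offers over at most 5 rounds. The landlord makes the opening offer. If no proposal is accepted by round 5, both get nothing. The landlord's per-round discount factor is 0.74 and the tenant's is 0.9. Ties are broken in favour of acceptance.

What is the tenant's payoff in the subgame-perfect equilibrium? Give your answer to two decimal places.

116.95

By backward induction:
Round 5 (the landlord proposes): the tenant will accept anything ≥ 0, so the landlord offers 0 and keeps 300.
Round 4 (the tenant proposes): the landlord can get 300 next round, worth 0.74 × 300 = 222 now, so the tenant offers 222, keeping 78.
Round 3 (the landlord proposes): the tenant can get 78 next round, worth 0.9 × 78 = 70.2 now, so the landlord offers 70.2, keeping 229.8.
Round 2 (the tenant proposes): the landlord can get 229.8 next round, worth 0.74 × 229.8 = 170.052 now, so the tenant offers 170.052, keeping 129.948.
Round 1 (the landlord proposes): the tenant can get 129.948 next round, worth 0.9 × 129.948 = 116.9532 now. The landlord offers 116.9532 and keeps 300 − 116.9532 = 183.0468.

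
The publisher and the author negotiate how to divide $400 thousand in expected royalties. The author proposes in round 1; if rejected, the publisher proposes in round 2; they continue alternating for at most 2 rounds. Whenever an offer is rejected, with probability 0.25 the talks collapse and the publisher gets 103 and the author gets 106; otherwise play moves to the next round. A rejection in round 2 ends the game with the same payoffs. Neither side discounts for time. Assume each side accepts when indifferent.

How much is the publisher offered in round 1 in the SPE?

246.25

Round 2 (the publisher proposes): the author gets 106 if talks fail, so the publisher offers 106 and keeps 294.
Round 1 (the author proposes): rejecting gives the publisher an expected 0.75 × 294 + 0.25 × 103 = 246.25. The author offers 246.25 and keeps 400 − 246.25 = 153.75.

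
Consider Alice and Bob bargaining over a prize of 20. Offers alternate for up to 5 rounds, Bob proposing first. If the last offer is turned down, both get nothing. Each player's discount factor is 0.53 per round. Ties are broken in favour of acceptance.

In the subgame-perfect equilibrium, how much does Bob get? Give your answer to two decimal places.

13.62

Solve by backward induction from round 5.
Round 5 (Bob proposes): Alice will accept anything ≥ 0, so Bob offers 0 and keeps 20.
Round 4 (Alice proposes): Bob can get 20 next round, worth 0.53 × 20 = 10.6 now; Alice offers that and keeps 9.4.
Round 3 (Bob proposes): Alice can get 9.4 next round, worth 0.53 × 9.4 = 4.982 now. Bob offers 4.982 and keeps 20 − 4.982 = 15.018.
Round 2 (Alice proposes): Bob can get 15.018 next round, worth 0.53 × 15.018 = 7.95954 now; Alice offers that and keeps 12.04046.
Round 1 (Bob proposes): Alice can get 12.04046 next round, worth 0.53 × 12.04046 = 6.3814438 now; Bob offers that and keeps 13.6185562.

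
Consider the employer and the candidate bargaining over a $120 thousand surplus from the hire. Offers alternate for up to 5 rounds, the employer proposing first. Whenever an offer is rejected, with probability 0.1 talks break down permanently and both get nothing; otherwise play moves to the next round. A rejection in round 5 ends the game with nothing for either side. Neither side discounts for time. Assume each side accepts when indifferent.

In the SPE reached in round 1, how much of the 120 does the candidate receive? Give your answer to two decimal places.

19.55

By backward induction:
Round 5 (the employer proposes): rejection yields 0 for the candidate; the employer offers 0 and keeps 120.
Round 4 (the candidate proposes): rejecting gives the employer an expected 0.9 × 120 = 108; the candidate offers that and keeps 12.
Round 3 (the employer proposes): rejecting gives the candidate an expected 0.9 × 12 = 10.8, so the employer offers 10.8, keeping 109.2.
Round 2 (the candidate proposes): rejecting gives the employer an expected 0.9 × 109.2 = 98.28, so the candidate offers 98.28, keeping 21.72.
Round 1 (the employer proposes): rejecting gives the candidate an expected 0.9 × 21.72 = 19.548; the employer offers that and keeps 100.452.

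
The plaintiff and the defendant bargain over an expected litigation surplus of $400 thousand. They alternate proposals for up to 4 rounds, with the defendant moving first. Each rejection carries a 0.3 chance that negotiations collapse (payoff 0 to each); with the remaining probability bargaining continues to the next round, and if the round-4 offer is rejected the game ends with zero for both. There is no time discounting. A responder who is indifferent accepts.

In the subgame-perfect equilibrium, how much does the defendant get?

Round 4 (the plaintiff proposes): rejection yields 0 for the defendant; the plaintiff offers 0 and keeps 400.
Round 3 (the defendant proposes): rejecting gives the plaintiff an expected 0.7 × 400 = 280. The defendant offers 280 and keeps 400 − 280 = 120.
Round 2 (the plaintiff proposes): rejecting gives the defendant an expected 0.7 × 120 = 84, so the plaintiff offers 84, keeping 316.
Round 1 (the defendant proposes): rejecting gives the plaintiff an expected 0.7 × 316 = 221.2. The defendant offers 221.2 and keeps 400 − 221.2 = 178.8.

178.8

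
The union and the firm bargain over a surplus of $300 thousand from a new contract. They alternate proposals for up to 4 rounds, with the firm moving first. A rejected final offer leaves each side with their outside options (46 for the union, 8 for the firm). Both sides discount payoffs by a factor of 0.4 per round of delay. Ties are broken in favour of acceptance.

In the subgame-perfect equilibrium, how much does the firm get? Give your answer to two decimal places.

209.31

Solve by backward induction from round 4.
Round 4 (the union proposes): the firm gets 8 if talks fail, so the union offers 8 and keeps 292.
Round 3 (the firm proposes): the union can get 292 next round, worth 0.4 × 292 = 116.8 now, so the firm offers 116.8, keeping 183.2.
Round 2 (the union proposes): the firm can get 183.2 next round, worth 0.4 × 183.2 = 73.28 now; the union offers that and keeps 226.72.
Round 1 (the firm proposes): the union can get 226.72 next round, worth 0.4 × 226.72 = 90.688 now. The firm offers 90.688 and keeps 300 − 90.688 = 209.312.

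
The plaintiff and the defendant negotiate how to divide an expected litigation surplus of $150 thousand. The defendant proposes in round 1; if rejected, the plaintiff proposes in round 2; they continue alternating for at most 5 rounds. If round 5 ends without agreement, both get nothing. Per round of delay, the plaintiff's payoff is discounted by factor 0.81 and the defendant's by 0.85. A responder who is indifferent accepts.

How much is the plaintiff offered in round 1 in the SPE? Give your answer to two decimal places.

30.77

Round 5 (the defendant proposes): the plaintiff will accept anything ≥ 0, so the defendant offers 0 and keeps 150.
Round 4 (the plaintiff proposes): the defendant can get 150 next round, worth 0.85 × 150 = 127.5 now; the plaintiff offers that and keeps 22.5.
Round 3 (the defendant proposes): the plaintiff can get 22.5 next round, worth 0.81 × 22.5 = 18.225 now; the defendant offers that and keeps 131.775.
Round 2 (the plaintiff proposes): the defendant can get 131.775 next round, worth 0.85 × 131.775 = 112.00875 now; the plaintiff offers that and keeps 37.99125.
Round 1 (the defendant proposes): the plaintiff can get 37.99125 next round, worth 0.81 × 37.99125 = 30.7729125 now. The defendant offers 30.7729125 and keeps 150 − 30.7729125 = 119.2270875.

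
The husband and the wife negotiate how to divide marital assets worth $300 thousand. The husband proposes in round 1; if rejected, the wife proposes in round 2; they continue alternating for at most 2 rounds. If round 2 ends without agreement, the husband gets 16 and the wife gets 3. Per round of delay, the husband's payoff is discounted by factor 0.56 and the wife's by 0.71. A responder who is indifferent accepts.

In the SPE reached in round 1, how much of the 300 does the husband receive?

98.36

Round 2 (the wife proposes): the husband gets 16 if talks fail, so the wife offers 16 and keeps 284.
Round 1 (the husband proposes): the wife can get 284 next round, worth 0.71 × 284 = 201.64 now. The husband offers 201.64 and keeps 300 − 201.64 = 98.36.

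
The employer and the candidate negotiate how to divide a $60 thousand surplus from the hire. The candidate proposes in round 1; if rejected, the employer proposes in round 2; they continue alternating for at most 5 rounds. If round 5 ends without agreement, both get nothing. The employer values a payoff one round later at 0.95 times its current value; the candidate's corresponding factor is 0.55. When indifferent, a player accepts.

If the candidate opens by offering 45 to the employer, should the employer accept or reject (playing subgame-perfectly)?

Accept

Round 5 (the candidate proposes): rejection yields 0 for the employer; the candidate offers 0 and keeps 60.
Round 4 (the employer proposes): the candidate can get 60 next round, worth 0.55 × 60 = 33 now; the employer offers that and keeps 27.
Round 3 (the candidate proposes): the employer can get 27 next round, worth 0.95 × 27 = 25.65 now, so the candidate offers 25.65, keeping 34.35.
Round 2 (the employer proposes): the candidate can get 34.35 next round, worth 0.55 × 34.35 = 18.8925 now, so the employer offers 18.8925, keeping 41.1075.
So by rejecting in round 1, the employer gets 41.1075 next round, worth 0.95 × 41.1075 = 39.052125 now.
Offer 45 ≥ 39.052125, so the employer accepts.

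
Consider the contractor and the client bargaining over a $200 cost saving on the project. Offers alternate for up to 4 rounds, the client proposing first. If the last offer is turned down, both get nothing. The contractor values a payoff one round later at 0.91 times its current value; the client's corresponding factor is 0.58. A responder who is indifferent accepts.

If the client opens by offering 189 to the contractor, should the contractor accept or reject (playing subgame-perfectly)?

Accept

Round 4 (the contractor proposes): the client will accept anything ≥ 0, so the contractor offers 0 and keeps 200.
Round 3 (the client proposes): the contractor can get 200 next round, worth 0.91 × 200 = 182 now, so the client offers 182, keeping 18.
Round 2 (the contractor proposes): the client can get 18 next round, worth 0.58 × 18 = 10.44 now, so the contractor offers 10.44, keeping 189.56.
So by rejecting in round 1, the contractor gets 189.56 next round, worth 0.91 × 189.56 = 172.4996 now.
Offer 189 ≥ 172.4996, so the contractor accepts.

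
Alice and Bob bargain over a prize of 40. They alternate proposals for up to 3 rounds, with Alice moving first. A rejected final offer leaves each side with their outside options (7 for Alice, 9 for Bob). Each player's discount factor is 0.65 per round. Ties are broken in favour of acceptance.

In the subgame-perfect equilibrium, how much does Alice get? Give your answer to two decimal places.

By backward induction:
Round 3 (Alice proposes): Bob gets 9 if talks fail, so Alice offers 9 and keeps 31.
Round 2 (Bob proposes): Alice can get 31 next round, worth 0.65 × 31 = 20.15 now; Bob offers that and keeps 19.85.
Round 1 (Alice proposes): Bob can get 19.85 next round, worth 0.65 × 19.85 = 12.9025 now. Alice offers 12.9025 and keeps 40 − 12.9025 = 27.0975.

27.10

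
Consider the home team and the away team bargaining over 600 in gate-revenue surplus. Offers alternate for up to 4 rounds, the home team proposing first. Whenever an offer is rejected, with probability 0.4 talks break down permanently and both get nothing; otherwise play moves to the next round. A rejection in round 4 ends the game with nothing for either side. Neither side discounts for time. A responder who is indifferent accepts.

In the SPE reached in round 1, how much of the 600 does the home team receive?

Round 4 (the away team proposes): rejection yields 0 for the home team; the away team offers 0 and keeps 600.
Round 3 (the home team proposes): rejecting gives the away team an expected 0.6 × 600 = 360, so the home team offers 360, keeping 240.
Round 2 (the away team proposes): rejecting gives the home team an expected 0.6 × 240 = 144; the away team offers that and keeps 456.
Round 1 (the home team proposes): rejecting gives the away team an expected 0.6 × 456 = 273.6; the home team offers that and keeps 326.4.

326.4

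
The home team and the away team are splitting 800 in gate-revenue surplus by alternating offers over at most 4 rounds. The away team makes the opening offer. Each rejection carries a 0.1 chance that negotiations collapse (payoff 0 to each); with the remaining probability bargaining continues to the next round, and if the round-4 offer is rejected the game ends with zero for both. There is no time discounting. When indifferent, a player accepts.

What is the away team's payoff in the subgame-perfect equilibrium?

144.8

Round 4 (the home team proposes): rejection yields 0 for the away team; the home team offers 0 and keeps 800.
Round 3 (the away team proposes): rejecting gives the home team an expected 0.9 × 800 = 720. The away team offers 720 and keeps 800 − 720 = 80.
Round 2 (the home team proposes): rejecting gives the away team an expected 0.9 × 80 = 72. The home team offers 72 and keeps 800 − 72 = 728.
Round 1 (the away team proposes): rejecting gives the home team an expected 0.9 × 728 = 655.2. The away team offers 655.2 and keeps 800 − 655.2 = 144.8.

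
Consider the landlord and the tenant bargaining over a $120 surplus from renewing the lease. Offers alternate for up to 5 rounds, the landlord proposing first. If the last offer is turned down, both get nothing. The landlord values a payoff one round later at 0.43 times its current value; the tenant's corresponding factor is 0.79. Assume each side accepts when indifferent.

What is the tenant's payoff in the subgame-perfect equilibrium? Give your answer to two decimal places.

Round 5 (the landlord proposes): the tenant will accept anything ≥ 0, so the landlord offers 0 and keeps 120.
Round 4 (the tenant proposes): the landlord can get 120 next round, worth 0.43 × 120 = 51.6 now. The tenant offers 51.6 and keeps 120 − 51.6 = 68.4.
Round 3 (the landlord proposes): the tenant can get 68.4 next round, worth 0.79 × 68.4 = 54.036 now; the landlord offers that and keeps 65.964.
Round 2 (the tenant proposes): the landlord can get 65.964 next round, worth 0.43 × 65.964 = 28.36452 now. The tenant offers 28.36452 and keeps 120 − 28.36452 = 91.63548.
Round 1 (the landlord proposes): the tenant can get 91.63548 next round, worth 0.79 × 91.63548 = 72.3920292 now, so the landlord offers 72.3920292, keeping 47.6079708.

72.39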